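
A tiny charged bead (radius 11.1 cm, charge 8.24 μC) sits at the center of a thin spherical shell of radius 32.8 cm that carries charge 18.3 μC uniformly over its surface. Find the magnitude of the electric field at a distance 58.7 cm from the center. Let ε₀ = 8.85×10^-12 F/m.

6.93×10^5 N/C

By spherical symmetry E is radial; choose a Gaussian sphere of radius r = 58.7 cm (r > 32.8 cm, enclosing both).
Q_enc = (8.24 μC) + (18.3 μC) = 2.654×10^-5 C.
Gauss's law: E·4πr² = Q_enc/ε₀.
E = |Q_enc|/(4πε₀r²) = (2.654e-5)/(4π·8.85×10^-12·(0.587)²) = 6.93e5 N/C.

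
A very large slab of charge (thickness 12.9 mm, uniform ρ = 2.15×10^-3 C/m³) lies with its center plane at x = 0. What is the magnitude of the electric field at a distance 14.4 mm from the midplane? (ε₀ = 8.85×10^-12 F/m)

1.57e6 N/C

The point |x| = 14.4 mm lies outside the slab (half-thickness 0.00645 m). A symmetric pillbox spanning the full slab encloses Q_enc = ρ·d·A.
Flux = 2EA ⇒ E = |ρ|d/(2ε₀), independent of distance outside.
E = (2.15e-3)(0.0129)/(2·8.85×10^-12) = 1.57e6 N/C.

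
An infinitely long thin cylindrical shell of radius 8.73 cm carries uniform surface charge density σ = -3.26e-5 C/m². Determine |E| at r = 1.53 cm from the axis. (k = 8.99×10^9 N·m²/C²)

|E| = 0 N/C

Coaxial Gaussian cylinder, radius r = 1.53 cm, length L (r < 8.73 cm, inside the shell).
No charge is enclosed, so Gauss's law gives E·2πrL = 0 ⇒ E = 0.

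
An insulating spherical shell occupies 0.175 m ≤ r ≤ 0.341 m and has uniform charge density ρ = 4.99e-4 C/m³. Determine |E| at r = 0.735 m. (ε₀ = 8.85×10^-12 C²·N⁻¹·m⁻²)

|E| ≈ 1.19e6 N/C

Use a concentric Gaussian sphere at r = 0.735 m (r > 0.341 m, enclosing the whole shell).
Q_enc = ρ·(4π/3)(b³ − a³) = (4.99e-4)·(4π/3)·((0.341)³ − (0.175)³) = 7.168×10^-5 C.
Since E is radial and uniform over the Gaussian sphere, Φ = E·4πr² = Q_enc/ε₀.
E = |Q_enc|/(4πε₀r²) = (7.168×10^-5)/(4π·8.85×10^-12·(0.735)²) = 1.19×10^6 N/C.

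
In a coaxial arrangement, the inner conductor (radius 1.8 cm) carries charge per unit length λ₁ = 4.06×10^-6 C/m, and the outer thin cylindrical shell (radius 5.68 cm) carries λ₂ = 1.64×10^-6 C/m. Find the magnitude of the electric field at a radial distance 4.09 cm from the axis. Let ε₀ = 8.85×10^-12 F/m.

1.79e6 V/m

By cylindrical symmetry E is radial; use a coaxial Gaussian cylinder of radius 4.09 cm and length L (between the conductors, 1.8 cm < r < 5.68 cm).
Only the inner wire is enclosed; the outer shell contributes nothing inside itself. λ_enc = λ₁ = 4.06×10^-6 C/m.
Applying ∮E·dA = Q_enc/ε₀ with the end caps contributing no flux:
E = |λ_enc|/(2πε₀r) = (4.06×10^-6)/(2π·8.85×10^-12·0.0409) = 1.79×10^6 N/C.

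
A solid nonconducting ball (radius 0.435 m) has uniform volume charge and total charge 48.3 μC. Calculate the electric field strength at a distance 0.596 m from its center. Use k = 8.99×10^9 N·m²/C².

E = 1.22e6 V/m

By spherical symmetry E is radial; choose a Gaussian sphere of radius r = 0.596 m (r > R, so the entire charge is enclosed).
Q_enc = 48.3 μC = 4.83e-5 C.
Applying ∮E·dA = Q_enc/ε₀ with Φ = E(4πr²):
E = k|Q_enc|/r² = (8.99×10^9)(4.83×10^-5)/(0.596)² = 1.22×10^6 N/C.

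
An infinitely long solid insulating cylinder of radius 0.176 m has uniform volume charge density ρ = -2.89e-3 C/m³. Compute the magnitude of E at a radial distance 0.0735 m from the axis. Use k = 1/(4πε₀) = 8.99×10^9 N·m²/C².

By cylindrical symmetry E is radial; use a coaxial Gaussian cylinder of radius 0.0735 m and length L (r < R).
Enclosed charge per unit length: λ_enc = ρ·πr² = (-2.89e-3)π(0.0735)² = -4.905e-5 C/m.
By Gauss's law (flux through the curved wall only), E·2πrL = λ_enc L/ε₀.
E = 2k|λ_enc|/r = 2(8.99×10^9)(4.905e-5)/(0.0735) = 1.20×10^7 N/C.

E = 1.20e7 N/C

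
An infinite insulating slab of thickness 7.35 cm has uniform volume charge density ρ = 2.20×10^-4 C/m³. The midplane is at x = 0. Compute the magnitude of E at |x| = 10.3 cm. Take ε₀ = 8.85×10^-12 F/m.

The point |x| = 10.3 cm lies outside the slab (half-thickness 0.03675 m). A symmetric pillbox spanning the full slab encloses Q_enc = ρ·d·A.
Flux = 2EA ⇒ E = |ρ|d/(2ε₀), independent of distance outside.
E = (2.20e-4)(0.0735)/(2·8.85×10^-12) = 9.14×10^5 N/C.

E = 9.14×10^5 N/C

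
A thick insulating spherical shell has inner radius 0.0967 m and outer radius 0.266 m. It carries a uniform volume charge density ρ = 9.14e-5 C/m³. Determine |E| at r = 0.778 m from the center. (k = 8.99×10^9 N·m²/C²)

Take a concentric spherical Gaussian surface of radius r = 0.778 m (r > 0.266 m, enclosing the whole shell).
Q_enc = ρ·(4π/3)(b³ − a³) = (9.14×10^-5)·(4π/3)·((0.266)³ − (0.0967)³) = 6.86×10^-6 C.
Since E is radial and uniform over the Gaussian sphere, Φ = E·4πr² = Q_enc/ε₀.
E = k|Q_enc|/r² = (8.99×10^9)(6.86×10^-6)/(0.778)² = 1.02×10^5 N/C.

E ≈ 1.02×10^5 N/C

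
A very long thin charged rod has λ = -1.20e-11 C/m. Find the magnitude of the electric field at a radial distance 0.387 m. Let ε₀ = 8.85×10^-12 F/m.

|E| ≈ 0.558 V/m

Coaxial Gaussian cylinder, radius r = 0.387 m, length L.
Q_enc = λL, so λ_enc = -1.20e-11 C/m.
By Gauss's law (flux through the curved wall only), E·2πrL = λ_enc L/ε₀.
E = |λ_enc|/(2πε₀r) = (1.20e-11)/(2π·8.85×10^-12·0.387) = 0.558 N/C.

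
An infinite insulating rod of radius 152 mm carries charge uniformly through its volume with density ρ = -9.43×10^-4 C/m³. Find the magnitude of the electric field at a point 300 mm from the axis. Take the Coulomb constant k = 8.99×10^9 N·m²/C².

Take a coaxial cylindrical Gaussian surface of radius r = 300 mm and length L (r > 152 mm, full cross-section enclosed).
λ_enc = ρ·πR² = (-9.43×10^-4)π(0.152)² = -6.845e-5 C/m.
Gauss's law: E·2πrL = λ_enc L/ε₀.
E = 2k|λ_enc|/r = 2(8.99×10^9)(6.845e-5)/(0.3) = 4.10×10^6 N/C.

|E| ≈ 4.10×10^6 N/C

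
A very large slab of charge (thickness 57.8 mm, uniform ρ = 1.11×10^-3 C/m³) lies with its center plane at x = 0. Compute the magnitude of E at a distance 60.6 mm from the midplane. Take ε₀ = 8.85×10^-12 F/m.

E = 3.62×10^6 N/C

The point |x| = 60.6 mm lies outside the slab (half-thickness 0.0289 m). A symmetric pillbox spanning the full slab encloses Q_enc = ρ·d·A.
Flux = 2EA ⇒ E = |ρ|d/(2ε₀), independent of distance outside.
E = (1.11×10^-3)(0.0578)/(2·8.85×10^-12) = 3.62×10^6 N/C.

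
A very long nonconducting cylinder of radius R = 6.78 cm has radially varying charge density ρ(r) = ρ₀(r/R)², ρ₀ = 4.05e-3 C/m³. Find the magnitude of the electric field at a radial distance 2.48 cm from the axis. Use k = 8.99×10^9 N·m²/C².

E = 3.80e5 V/m

Take a coaxial cylindrical Gaussian surface of radius r = 2.48 cm and length L (r < R).
λ_enc = ∫₀^r ρ(r')·2πr' dr' = (2πρ₀/R²)·r^4/4 = 5.235e-7 C/m.
Since E is radial and uniform over the curved surface, Φ = E·2πrL = Q_enc/ε₀ = λ_enc L/ε₀.
E = 2k|λ_enc|/r = 2(8.99×10^9)(5.235×10^-7)/(0.0248) = 3.80×10^5 N/C.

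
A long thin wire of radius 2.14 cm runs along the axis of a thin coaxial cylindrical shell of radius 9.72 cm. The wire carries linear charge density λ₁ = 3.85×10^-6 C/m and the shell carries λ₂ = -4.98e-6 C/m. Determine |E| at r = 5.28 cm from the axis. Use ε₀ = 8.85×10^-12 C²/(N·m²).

|E| ≈ 1.31×10^6 V/m

Coaxial Gaussian cylinder, radius r = 5.28 cm, length L (between the conductors, 2.14 cm < r < 9.72 cm).
The shell at 9.72 cm lies outside the Gaussian surface, so λ_enc = λ₁ = 3.85×10^-6 C/m.
By Gauss's law (flux through the curved wall only), E·2πrL = λ_enc L/ε₀.
E = |λ_enc|/(2πε₀r) = (3.85e-6)/(2π·8.85×10^-12·0.0528) = 1.31e6 N/C.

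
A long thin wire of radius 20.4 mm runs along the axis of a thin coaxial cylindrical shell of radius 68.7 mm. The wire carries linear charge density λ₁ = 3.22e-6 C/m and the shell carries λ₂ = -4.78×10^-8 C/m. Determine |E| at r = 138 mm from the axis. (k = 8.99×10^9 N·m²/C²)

By cylindrical symmetry E is radial; use a coaxial Gaussian cylinder of radius 138 mm and length L (r > 68.7 mm, enclosing both).
λ_enc = λ₁ + λ₂ = (3.22e-6) + (-4.78e-8) = 3.172e-6 C/m.
Since E is radial and uniform over the curved surface, Φ = E·2πrL = Q_enc/ε₀ = λ_enc L/ε₀.
E = 2k|λ_enc|/r = 2(8.99×10^9)(3.172×10^-6)/(0.138) = 4.13e5 N/C.

E = 4.13×10^5 N/C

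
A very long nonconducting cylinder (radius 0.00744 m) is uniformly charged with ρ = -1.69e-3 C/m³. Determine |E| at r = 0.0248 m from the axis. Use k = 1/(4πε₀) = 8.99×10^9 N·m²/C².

By cylindrical symmetry E is radial; use a coaxial Gaussian cylinder of radius 0.0248 m and length L (r > 0.00744 m, full cross-section enclosed).
λ_enc = ρ·πR² = (-1.69×10^-3)π(0.00744)² = -2.939×10^-7 C/m.
Applying ∮E·dA = Q_enc/ε₀ with the end caps contributing no flux:
E = 2k|λ_enc|/r = 2(8.99×10^9)(2.939×10^-7)/(0.0248) = 2.13e5 N/C.

E ≈ 2.13×10^5 V/m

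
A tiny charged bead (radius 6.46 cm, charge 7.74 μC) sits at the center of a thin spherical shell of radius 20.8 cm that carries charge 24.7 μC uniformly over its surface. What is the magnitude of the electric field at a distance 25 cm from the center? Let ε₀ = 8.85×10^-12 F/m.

4.67e6 V/m

Symmetry ⇒ E = E(r) r̂. Gaussian sphere of radius r = 25 cm (r > 20.8 cm, enclosing both).
Q_enc = (7.74 μC) + (24.7 μC) = 3.244×10^-5 C.
Gauss's law: E·4πr² = Q_enc/ε₀.
E = |Q_enc|/(4πε₀r²) = (3.244×10^-5)/(4π·8.85×10^-12·(0.25)²) = 4.67×10^6 N/C.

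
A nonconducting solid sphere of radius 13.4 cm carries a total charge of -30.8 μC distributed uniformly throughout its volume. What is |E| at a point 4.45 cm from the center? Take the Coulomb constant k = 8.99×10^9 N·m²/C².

By spherical symmetry E is radial; choose a Gaussian sphere of radius r = 4.45 cm (r < R).
For a uniform sphere the enclosed fraction is (r/R)³, so Q_enc = (-30.8 μC)(0.0445/0.134)³ = -1.128×10^-6 C.
By Gauss's law, ∮E·dA = E·4πr² = Q_enc/ε₀.
E = k|Q_enc|/r² = (8.99×10^9)(1.128e-6)/(0.0445)² = 5.12×10^6 N/C.

|E| ≈ 5.12×10^6 N/C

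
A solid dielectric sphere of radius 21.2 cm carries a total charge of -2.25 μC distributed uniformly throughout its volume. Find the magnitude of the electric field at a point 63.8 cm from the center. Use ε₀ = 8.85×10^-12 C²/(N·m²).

E ≈ 4.97e4 V/m

Use a concentric Gaussian sphere at r = 63.8 cm (r > R, so the entire charge is enclosed).
Q_enc = -2.25 μC = -2.25×10^-6 C.
Applying ∮E·dA = Q_enc/ε₀ with Φ = E(4πr²):
E = |Q_enc|/(4πε₀r²) = (2.25×10^-6)/(4π·8.85×10^-12·(0.638)²) = 4.97e4 N/C.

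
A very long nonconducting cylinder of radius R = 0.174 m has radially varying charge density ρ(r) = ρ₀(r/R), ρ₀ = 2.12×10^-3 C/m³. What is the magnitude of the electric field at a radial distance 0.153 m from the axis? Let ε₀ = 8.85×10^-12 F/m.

By cylindrical symmetry E is radial; use a coaxial Gaussian cylinder of radius 0.153 m and length L (r < R).
λ_enc = ∫₀^r ρ(r')·2πr' dr' = (2πρ₀/R)·r^3/3 = 9.139×10^-5 C/m.
Since E is radial and uniform over the curved surface, Φ = E·2πrL = Q_enc/ε₀ = λ_enc L/ε₀.
E = |λ_enc|/(2πε₀r) = (9.139e-5)/(2π·8.85×10^-12·0.153) = 1.07×10^7 N/C.

E ≈ 1.07e7 N/C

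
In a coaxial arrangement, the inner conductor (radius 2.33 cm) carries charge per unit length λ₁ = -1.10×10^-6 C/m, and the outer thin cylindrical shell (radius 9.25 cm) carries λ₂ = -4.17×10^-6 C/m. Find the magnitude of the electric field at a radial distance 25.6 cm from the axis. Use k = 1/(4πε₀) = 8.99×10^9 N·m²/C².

Take a coaxial cylindrical Gaussian surface of radius r = 25.6 cm and length L (r > 9.25 cm, enclosing both).
λ_enc = λ₁ + λ₂ = (-1.10×10^-6) + (-4.17×10^-6) = -5.27e-6 C/m.
Gauss's law: E·2πrL = λ_enc L/ε₀.
E = 2k|λ_enc|/r = 2(8.99×10^9)(5.27e-6)/(0.256) = 3.70×10^5 N/C.

|E| ≈ 3.70×10^5 V/m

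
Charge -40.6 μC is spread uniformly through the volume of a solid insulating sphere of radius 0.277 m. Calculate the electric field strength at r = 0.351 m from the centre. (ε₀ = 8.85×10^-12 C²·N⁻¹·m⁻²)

By spherical symmetry E is radial; choose a Gaussian sphere of radius r = 0.351 m (r > R, so the entire charge is enclosed).
Q_enc = -40.6 μC = -4.06×10^-5 C.
By Gauss's law, ∮E·dA = E·4πr² = Q_enc/ε₀.
E = |Q_enc|/(4πε₀r²) = (4.06×10^-5)/(4π·8.85×10^-12·(0.351)²) = 2.96×10^6 N/C.

E = 2.96×10^6 V/m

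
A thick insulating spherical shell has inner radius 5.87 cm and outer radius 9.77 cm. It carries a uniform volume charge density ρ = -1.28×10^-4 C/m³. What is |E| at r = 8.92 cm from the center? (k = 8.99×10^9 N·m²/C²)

Symmetry ⇒ E = E(r) r̂. Gaussian sphere of radius r = 8.92 cm (within the shell material, 5.87 cm < r < 9.77 cm).
Enclosed charge is the volume from a to r: Q_enc = (4π/3)ρ(r³ − a³) = -2.721×10^-7 C.
Gauss's law: E·4πr² = Q_enc/ε₀.
E = k|Q_enc|/r² = (8.99×10^9)(2.721×10^-7)/(0.0892)² = 3.07e5 N/C.

|E| ≈ 3.07×10^5 N/C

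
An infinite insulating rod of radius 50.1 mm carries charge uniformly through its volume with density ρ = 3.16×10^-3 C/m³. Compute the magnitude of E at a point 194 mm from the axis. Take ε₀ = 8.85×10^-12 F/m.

E = 2.31×10^6 N/C

Take a coaxial cylindrical Gaussian surface of radius r = 194 mm and length L (r > 50.1 mm, full cross-section enclosed).
λ_enc = ρ·πR² = (3.16×10^-3)π(0.0501)² = 2.492×10^-5 C/m.
Since E is radial and uniform over the curved surface, Φ = E·2πrL = Q_enc/ε₀ = λ_enc L/ε₀.
E = |λ_enc|/(2πε₀r) = (2.492×10^-5)/(2π·8.85×10^-12·0.194) = 2.31×10^6 N/C.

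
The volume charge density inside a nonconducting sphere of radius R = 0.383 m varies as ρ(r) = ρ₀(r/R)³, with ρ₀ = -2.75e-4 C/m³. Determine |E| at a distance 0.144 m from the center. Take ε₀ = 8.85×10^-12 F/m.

|E| ≈ 3.96×10^4 N/C

Symmetry ⇒ E = E(r) r̂. Gaussian sphere of radius r = 0.144 m (r < R).
Integrate the density: Q_enc = 4π ∫₀^r ρ₀(r'/R)^3 r'² dr' = 4πρ₀ r^6/(6·R³) = -9.14×10^-8 C.
Gauss's law: E·4πr² = Q_enc/ε₀.
E = |Q_enc|/(4πε₀r²) = (9.14×10^-8)/(4π·8.85×10^-12·(0.144)²) = 3.96×10^4 N/C.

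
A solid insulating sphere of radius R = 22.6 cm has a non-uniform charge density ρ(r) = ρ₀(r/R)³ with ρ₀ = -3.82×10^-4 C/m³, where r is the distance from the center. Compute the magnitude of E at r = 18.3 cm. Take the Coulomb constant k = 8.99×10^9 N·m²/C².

Symmetry ⇒ E = E(r) r̂. Gaussian sphere of radius r = 18.3 cm (r < R).
Integrate the density: Q_enc = 4π ∫₀^r ρ₀(r'/R)^3 r'² dr' = 4πρ₀ r^6/(6·R³) = -2.603×10^-6 C.
Applying ∮E·dA = Q_enc/ε₀ with Φ = E(4πr²):
E = k|Q_enc|/r² = (8.99×10^9)(2.603×10^-6)/(0.183)² = 6.99×10^5 N/C.

|E| ≈ 6.99×10^5 V/m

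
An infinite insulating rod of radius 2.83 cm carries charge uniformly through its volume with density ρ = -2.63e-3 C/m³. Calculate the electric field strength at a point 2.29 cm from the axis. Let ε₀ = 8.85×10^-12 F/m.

|E| ≈ 3.40e6 N/C

Take a coaxial cylindrical Gaussian surface of radius r = 2.29 cm and length L (r < R).
Enclosed charge per unit length: λ_enc = ρ·πr² = (-2.63×10^-3)π(0.0229)² = -4.333×10^-6 C/m.
Gauss's law: E·2πrL = λ_enc L/ε₀.
E = |λ_enc|/(2πε₀r) = (4.333×10^-6)/(2π·8.85×10^-12·0.0229) = 3.40×10^6 N/C.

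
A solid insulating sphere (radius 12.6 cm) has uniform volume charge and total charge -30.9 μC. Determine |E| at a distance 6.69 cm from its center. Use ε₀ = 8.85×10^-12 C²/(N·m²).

E ≈ 9.29×10^6 N/C

By spherical symmetry E is radial; choose a Gaussian sphere of radius r = 6.69 cm (r < R).
For a uniform sphere the enclosed fraction is (r/R)³, so Q_enc = (-30.9 μC)(0.0669/0.126)³ = -4.625e-6 C.
Since E is radial and uniform over the Gaussian sphere, Φ = E·4πr² = Q_enc/ε₀.
E = |Q_enc|/(4πε₀r²) = (4.625×10^-6)/(4π·8.85×10^-12·(0.0669)²) = 9.29×10^6 N/C.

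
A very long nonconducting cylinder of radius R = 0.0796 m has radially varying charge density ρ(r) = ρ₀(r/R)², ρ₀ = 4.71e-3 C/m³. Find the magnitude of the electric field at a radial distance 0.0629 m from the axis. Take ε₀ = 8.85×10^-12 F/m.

By cylindrical symmetry E is radial; use a coaxial Gaussian cylinder of radius 0.0629 m and length L (r < R).
Integrating ρ over the cross-section to radius r: λ_enc = (2πρ₀/R²) ∫₀^r r'^3 dr' = 2πρ₀ r^4/(4·R²) = 1.828×10^-5 C/m.
Since E is radial and uniform over the curved surface, Φ = E·2πrL = Q_enc/ε₀ = λ_enc L/ε₀.
E = |λ_enc|/(2πε₀r) = (1.828e-5)/(2π·8.85×10^-12·0.0629) = 5.23×10^6 N/C.

E = 5.23×10^6 N/C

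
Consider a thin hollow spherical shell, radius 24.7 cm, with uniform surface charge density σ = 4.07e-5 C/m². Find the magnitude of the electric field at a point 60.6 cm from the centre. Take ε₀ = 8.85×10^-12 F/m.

|E| ≈ 7.64×10^5 N/C

By spherical symmetry E is radial; choose a Gaussian sphere of radius r = 60.6 cm (r > 24.7 cm).
The entire shell is enclosed: Q_enc = σ·4πR² = (4.07e-5)·4π·(0.247)² = 3.12×10^-5 C.
Since E is radial and uniform over the Gaussian sphere, Φ = E·4πr² = Q_enc/ε₀.
E = |Q_enc|/(4πε₀r²) = (3.12×10^-5)/(4π·8.85×10^-12·(0.606)²) = 7.64×10^5 N/C.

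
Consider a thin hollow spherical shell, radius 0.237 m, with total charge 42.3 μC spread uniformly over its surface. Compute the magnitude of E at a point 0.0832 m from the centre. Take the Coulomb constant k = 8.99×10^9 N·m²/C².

E = 0

By spherical symmetry E is radial; choose a Gaussian sphere of radius r = 0.0832 m (inside the shell, r < 0.237 m).
All the charge is outside the Gaussian surface: Q_enc = 0, hence E = 0 everywhere inside the shell.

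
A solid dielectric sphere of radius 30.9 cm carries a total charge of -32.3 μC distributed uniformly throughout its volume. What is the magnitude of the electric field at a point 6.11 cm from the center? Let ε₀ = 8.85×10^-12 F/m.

|E| = 6.01×10^5 N/C

Use a concentric Gaussian sphere at r = 6.11 cm (r < R).
Only the charge within r is enclosed: Q_enc = Q·(r/R)³ = (-32.3 μC)·(6.11 cm/30.9 cm)³ = -2.497e-7 C.
By Gauss's law, ∮E·dA = E·4πr² = Q_enc/ε₀.
E = |Q_enc|/(4πε₀r²) = (2.497×10^-7)/(4π·8.85×10^-12·(0.0611)²) = 6.01×10^5 N/C.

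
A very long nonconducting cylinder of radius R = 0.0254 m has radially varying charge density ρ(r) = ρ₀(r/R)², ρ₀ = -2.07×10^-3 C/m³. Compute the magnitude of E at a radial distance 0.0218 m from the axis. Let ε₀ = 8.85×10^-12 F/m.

E ≈ 9.39×10^5 N/C

By cylindrical symmetry E is radial; use a coaxial Gaussian cylinder of radius 0.0218 m and length L (r < R).
λ_enc = ∫₀^r ρ(r')·2πr' dr' = (2πρ₀/R²)·r^4/4 = -1.138e-6 C/m.
Gauss's law: E·2πrL = λ_enc L/ε₀.
E = |λ_enc|/(2πε₀r) = (1.138e-6)/(2π·8.85×10^-12·0.0218) = 9.39e5 N/C.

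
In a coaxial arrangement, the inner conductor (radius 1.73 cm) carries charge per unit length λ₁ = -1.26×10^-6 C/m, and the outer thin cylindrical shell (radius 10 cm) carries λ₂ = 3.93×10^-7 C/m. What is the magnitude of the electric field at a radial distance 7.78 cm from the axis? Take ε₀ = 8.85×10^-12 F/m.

E = 2.91×10^5 N/C

Coaxial Gaussian cylinder, radius r = 7.78 cm, length L (between the conductors, 1.73 cm < r < 10 cm).
Only the inner wire is enclosed; the outer shell contributes nothing inside itself. λ_enc = λ₁ = -1.26e-6 C/m.
By Gauss's law (flux through the curved wall only), E·2πrL = λ_enc L/ε₀.
E = |λ_enc|/(2πε₀r) = (1.26e-6)/(2π·8.85×10^-12·0.0778) = 2.91×10^5 N/C.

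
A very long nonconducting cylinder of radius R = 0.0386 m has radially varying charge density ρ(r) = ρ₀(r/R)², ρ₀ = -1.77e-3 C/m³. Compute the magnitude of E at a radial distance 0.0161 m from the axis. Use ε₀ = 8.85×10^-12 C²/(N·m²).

Take a coaxial cylindrical Gaussian surface of radius r = 0.0161 m and length L (r < R).
Integrating ρ over the cross-section to radius r: λ_enc = (2πρ₀/R²) ∫₀^r r'^3 dr' = 2πρ₀ r^4/(4·R²) = -1.254×10^-7 C/m.
Since E is radial and uniform over the curved surface, Φ = E·2πrL = Q_enc/ε₀ = λ_enc L/ε₀.
E = |λ_enc|/(2πε₀r) = (1.254×10^-7)/(2π·8.85×10^-12·0.0161) = 1.40×10^5 N/C.

|E| = 1.40e5 N/C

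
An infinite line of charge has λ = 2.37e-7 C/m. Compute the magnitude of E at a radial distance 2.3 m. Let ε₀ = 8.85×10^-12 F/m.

|E| = 1.85e3 N/C

Choose a coaxial cylinder of radius r = 2.3 m (arbitrary length L) as the Gaussian surface.
Q_enc = λL, so λ_enc = 2.37×10^-7 C/m.
Since E is radial and uniform over the curved surface, Φ = E·2πrL = Q_enc/ε₀ = λ_enc L/ε₀.
E = |λ_enc|/(2πε₀r) = (2.37e-7)/(2π·8.85×10^-12·2.3) = 1.85×10^3 N/C.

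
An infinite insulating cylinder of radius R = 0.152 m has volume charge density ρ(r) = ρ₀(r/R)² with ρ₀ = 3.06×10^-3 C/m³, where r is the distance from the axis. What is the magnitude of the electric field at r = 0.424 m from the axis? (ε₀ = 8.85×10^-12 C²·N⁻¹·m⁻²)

Choose a coaxial cylinder of radius r = 0.424 m (arbitrary length L) as the Gaussian surface (r > R, full charge per length enclosed).
λ_enc = 2π ∫₀^R ρ₀(r'/R)^2 r' dr' = 2πρ₀R²/4 = 1.111×10^-4 C/m.
Gauss's law: E·2πrL = λ_enc L/ε₀.
E = |λ_enc|/(2πε₀r) = (1.111×10^-4)/(2π·8.85×10^-12·0.424) = 4.71×10^6 N/C.

4.71×10^6 N/C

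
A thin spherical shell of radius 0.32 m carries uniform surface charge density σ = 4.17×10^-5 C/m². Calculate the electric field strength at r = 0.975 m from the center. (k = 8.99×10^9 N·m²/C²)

|E| ≈ 5.07×10^5 V/m

Symmetry ⇒ E = E(r) r̂. Gaussian sphere of radius r = 0.975 m (r > 0.32 m).
The entire shell is enclosed: Q_enc = σ·4πR² = (4.17e-5)·4π·(0.32)² = 5.366×10^-5 C.
By Gauss's law, ∮E·dA = E·4πr² = Q_enc/ε₀.
E = k|Q_enc|/r² = (8.99×10^9)(5.366×10^-5)/(0.975)² = 5.07×10^5 N/C.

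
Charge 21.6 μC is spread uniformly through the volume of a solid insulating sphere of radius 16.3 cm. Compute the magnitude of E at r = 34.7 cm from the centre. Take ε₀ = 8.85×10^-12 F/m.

1.61e6 N/C

Take a concentric spherical Gaussian surface of radius r = 34.7 cm (r > R, so the entire charge is enclosed).
Q_enc = 21.6 μC = 2.16×10^-5 C.
Gauss's law: E·4πr² = Q_enc/ε₀.
E = |Q_enc|/(4πε₀r²) = (2.16×10^-5)/(4π·8.85×10^-12·(0.347)²) = 1.61×10^6 N/C.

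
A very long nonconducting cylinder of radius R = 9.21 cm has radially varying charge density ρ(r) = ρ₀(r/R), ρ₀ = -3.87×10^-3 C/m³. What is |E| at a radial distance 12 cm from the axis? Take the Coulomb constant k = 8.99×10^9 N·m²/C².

E ≈ 1.03×10^7 V/m

Take a coaxial cylindrical Gaussian surface of radius r = 12 cm and length L (r > R, full charge per length enclosed).
λ_enc = 2π ∫₀^R ρ₀(r'/R)^1 r' dr' = 2πρ₀R²/3 = -6.875×10^-5 C/m.
Applying ∮E·dA = Q_enc/ε₀ with the end caps contributing no flux:
E = 2k|λ_enc|/r = 2(8.99×10^9)(6.875×10^-5)/(0.12) = 1.03×10^7 N/C.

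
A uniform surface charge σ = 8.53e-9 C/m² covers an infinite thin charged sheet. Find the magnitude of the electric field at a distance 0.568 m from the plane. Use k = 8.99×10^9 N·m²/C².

E ≈ 482 V/m

The symmetry is planar: E is normal to the sheet and the same magnitude on both sides. Take a pillbox straddling the sheet with end-cap area A.
Flux Φ = 2EA and Q_enc = σA, so 2EA = σA/ε₀ ⇒ E = |σ|/(2ε₀), independent of distance.
E = 2πk|σ| = 2π(8.99×10^9)(8.53×10^-9) = 482 N/C.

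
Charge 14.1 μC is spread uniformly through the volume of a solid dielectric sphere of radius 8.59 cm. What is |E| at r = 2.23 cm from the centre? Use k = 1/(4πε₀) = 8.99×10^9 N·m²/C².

E = 4.46×10^6 N/C

Take a concentric spherical Gaussian surface of radius r = 2.23 cm (r < R).
Only the charge within r is enclosed: Q_enc = Q·(r/R)³ = (14.1 μC)·(2.23 cm/8.59 cm)³ = 2.467×10^-7 C.
Applying ∮E·dA = Q_enc/ε₀ with Φ = E(4πr²):
E = k|Q_enc|/r² = (8.99×10^9)(2.467e-7)/(0.0223)² = 4.46×10^6 N/C.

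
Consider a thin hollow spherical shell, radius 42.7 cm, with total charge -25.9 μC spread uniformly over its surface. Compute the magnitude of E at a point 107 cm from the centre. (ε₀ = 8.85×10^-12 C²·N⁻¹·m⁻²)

Use a concentric Gaussian sphere at r = 107 cm (r > 42.7 cm).
The entire shell is enclosed: Q_enc = -2.59e-5 C.
By Gauss's law, ∮E·dA = E·4πr² = Q_enc/ε₀.
E = |Q_enc|/(4πε₀r²) = (2.59×10^-5)/(4π·8.85×10^-12·(1.07)²) = 2.03×10^5 N/C.

2.03×10^5 V/m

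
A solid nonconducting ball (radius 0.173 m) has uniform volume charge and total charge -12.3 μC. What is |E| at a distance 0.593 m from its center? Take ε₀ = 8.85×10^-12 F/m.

3.15e5 N/C

Use a concentric Gaussian sphere at r = 0.593 m (r > R, so the entire charge is enclosed).
Q_enc = -12.3 μC = -1.23e-5 C.
Since E is radial and uniform over the Gaussian sphere, Φ = E·4πr² = Q_enc/ε₀.
E = |Q_enc|/(4πε₀r²) = (1.23×10^-5)/(4π·8.85×10^-12·(0.593)²) = 3.15×10^5 N/C.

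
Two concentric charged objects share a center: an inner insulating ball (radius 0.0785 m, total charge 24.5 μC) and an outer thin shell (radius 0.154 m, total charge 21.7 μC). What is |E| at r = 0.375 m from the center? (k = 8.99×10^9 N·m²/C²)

E = 2.95×10^6 N/C

Take a concentric spherical Gaussian surface of radius r = 0.375 m (r > 0.154 m, enclosing both).
Q_enc = (24.5 μC) + (21.7 μC) = 4.62e-5 C.
Since E is radial and uniform over the Gaussian sphere, Φ = E·4πr² = Q_enc/ε₀.
E = k|Q_enc|/r² = (8.99×10^9)(4.62×10^-5)/(0.375)² = 2.95×10^6 N/C.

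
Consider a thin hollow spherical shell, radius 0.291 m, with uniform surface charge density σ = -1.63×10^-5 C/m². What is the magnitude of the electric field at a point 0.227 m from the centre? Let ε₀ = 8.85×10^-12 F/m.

E = 0 (no enclosed charge)

By spherical symmetry E is radial; choose a Gaussian sphere of radius r = 0.227 m (inside the shell, r < 0.291 m).
No charge lies within this surface, so Q_enc = 0 and Gauss's law gives E·4πr² = 0 ⇒ E = 0.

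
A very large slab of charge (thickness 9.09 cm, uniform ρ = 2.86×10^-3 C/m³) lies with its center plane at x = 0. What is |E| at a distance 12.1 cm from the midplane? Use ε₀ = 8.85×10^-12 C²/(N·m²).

|E| ≈ 1.47×10^7 N/C

The point |x| = 12.1 cm lies outside the slab (half-thickness 0.04545 m). A symmetric pillbox spanning the full slab encloses Q_enc = ρ·d·A.
Flux = 2EA ⇒ E = |ρ|d/(2ε₀), independent of distance outside.
E = (2.86e-3)(0.0909)/(2·8.85×10^-12) = 1.47×10^7 N/C.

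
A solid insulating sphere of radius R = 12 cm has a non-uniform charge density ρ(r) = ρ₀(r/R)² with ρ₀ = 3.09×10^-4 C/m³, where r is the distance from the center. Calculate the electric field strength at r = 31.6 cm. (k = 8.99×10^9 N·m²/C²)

|E| = 1.21×10^5 N/C

Take a concentric spherical Gaussian surface of radius r = 31.6 cm (r > R, all charge enclosed).
Q_enc = 4π ∫₀^R ρ₀(r'/R)^2 r'² dr' = 4πρ₀R³/5 = 1.342×10^-6 C.
Since E is radial and uniform over the Gaussian sphere, Φ = E·4πr² = Q_enc/ε₀.
E = k|Q_enc|/r² = (8.99×10^9)(1.342×10^-6)/(0.316)² = 1.21×10^5 N/C.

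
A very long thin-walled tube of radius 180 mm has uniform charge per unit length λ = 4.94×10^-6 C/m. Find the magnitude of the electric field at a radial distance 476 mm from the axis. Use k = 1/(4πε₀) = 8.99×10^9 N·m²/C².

By cylindrical symmetry E is radial; use a coaxial Gaussian cylinder of radius 476 mm and length L (r > 180 mm).
The full line charge is enclosed: λ_enc = 4.94×10^-6 C/m.
Applying ∮E·dA = Q_enc/ε₀ with the end caps contributing no flux:
E = 2k|λ_enc|/r = 2(8.99×10^9)(4.94×10^-6)/(0.476) = 1.87e5 N/C.

E ≈ 1.87e5 V/m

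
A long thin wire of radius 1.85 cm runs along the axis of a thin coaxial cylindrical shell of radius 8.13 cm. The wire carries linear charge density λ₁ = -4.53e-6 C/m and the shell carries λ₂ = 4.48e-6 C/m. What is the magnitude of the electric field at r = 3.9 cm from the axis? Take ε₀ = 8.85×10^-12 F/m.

2.09e6 N/C

Choose a coaxial cylinder of radius r = 3.9 cm (arbitrary length L) as the Gaussian surface (between the conductors, 1.85 cm < r < 8.13 cm).
Only the inner wire is enclosed; the outer shell contributes nothing inside itself. λ_enc = λ₁ = -4.53e-6 C/m.
Applying ∮E·dA = Q_enc/ε₀ with the end caps contributing no flux:
E = |λ_enc|/(2πε₀r) = (4.53×10^-6)/(2π·8.85×10^-12·0.039) = 2.09×10^6 N/C.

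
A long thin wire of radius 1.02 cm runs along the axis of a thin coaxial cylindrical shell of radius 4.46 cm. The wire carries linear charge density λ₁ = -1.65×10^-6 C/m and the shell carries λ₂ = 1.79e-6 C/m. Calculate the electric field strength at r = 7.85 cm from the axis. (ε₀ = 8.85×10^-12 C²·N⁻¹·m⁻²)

E ≈ 3.21×10^4 N/C

Choose a coaxial cylinder of radius r = 7.85 cm (arbitrary length L) as the Gaussian surface (r > 4.46 cm, enclosing both).
λ_enc = λ₁ + λ₂ = (-1.65×10^-6) + (1.79×10^-6) = 1.40×10^-7 C/m.
By Gauss's law (flux through the curved wall only), E·2πrL = λ_enc L/ε₀.
E = |λ_enc|/(2πε₀r) = (1.40×10^-7)/(2π·8.85×10^-12·0.0785) = 3.21×10^4 N/C.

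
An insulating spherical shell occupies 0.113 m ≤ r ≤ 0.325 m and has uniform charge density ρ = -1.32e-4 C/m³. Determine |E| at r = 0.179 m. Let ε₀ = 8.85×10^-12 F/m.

Use a concentric Gaussian sphere at r = 0.179 m (within the shell material, 0.113 m < r < 0.325 m).
Only the shell between 0.113 m and r is enclosed: Q_enc = ρ·(4π/3)(r³ − a³) = (-1.32e-4)·(4π/3)·((0.179)³ − (0.113)³) = -2.373e-6 C.
Gauss's law: E·4πr² = Q_enc/ε₀.
E = |Q_enc|/(4πε₀r²) = (2.373×10^-6)/(4π·8.85×10^-12·(0.179)²) = 6.66e5 N/C.

|E| ≈ 6.66e5 V/m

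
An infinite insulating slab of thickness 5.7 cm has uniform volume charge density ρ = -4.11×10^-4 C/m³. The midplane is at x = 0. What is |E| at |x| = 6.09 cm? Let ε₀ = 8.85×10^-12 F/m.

The point |x| = 6.09 cm lies outside the slab (half-thickness 0.0285 m). A symmetric pillbox spanning the full slab encloses Q_enc = ρ·d·A.
Flux = 2EA ⇒ E = |ρ|d/(2ε₀), independent of distance outside.
E = (4.11×10^-4)(0.057)/(2·8.85×10^-12) = 1.32×10^6 N/C.

E ≈ 1.32×10^6 N/C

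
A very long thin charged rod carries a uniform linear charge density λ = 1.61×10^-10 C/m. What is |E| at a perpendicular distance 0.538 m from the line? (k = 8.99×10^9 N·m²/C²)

Choose a coaxial cylinder of radius r = 0.538 m (arbitrary length L) as the Gaussian surface.
Q_enc = λL, so λ_enc = 1.61×10^-10 C/m.
By Gauss's law (flux through the curved wall only), E·2πrL = λ_enc L/ε₀.
E = 2k|λ_enc|/r = 2(8.99×10^9)(1.61e-10)/(0.538) = 5.38 N/C.

E ≈ 5.38 N/C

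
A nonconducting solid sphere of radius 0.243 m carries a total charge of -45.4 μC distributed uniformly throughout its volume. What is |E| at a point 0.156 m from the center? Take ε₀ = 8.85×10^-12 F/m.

Take a concentric spherical Gaussian surface of radius r = 0.156 m (r < R).
Only the charge within r is enclosed: Q_enc = Q·(r/R)³ = (-45.4 μC)·(0.156 m/0.243 m)³ = -1.201×10^-5 C.
Gauss's law: E·4πr² = Q_enc/ε₀.
E = |Q_enc|/(4πε₀r²) = (1.201×10^-5)/(4π·8.85×10^-12·(0.156)²) = 4.44×10^6 N/C.

E ≈ 4.44×10^6 N/C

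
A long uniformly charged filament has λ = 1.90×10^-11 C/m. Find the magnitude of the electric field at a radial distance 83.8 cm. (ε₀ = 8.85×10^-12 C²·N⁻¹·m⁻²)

0.408 N/C

By cylindrical symmetry E is radial; use a coaxial Gaussian cylinder of radius 83.8 cm and length L.
Q_enc = λL, so λ_enc = 1.90×10^-11 C/m.
Gauss's law: E·2πrL = λ_enc L/ε₀.
E = |λ_enc|/(2πε₀r) = (1.90×10^-11)/(2π·8.85×10^-12·0.838) = 0.408 N/C.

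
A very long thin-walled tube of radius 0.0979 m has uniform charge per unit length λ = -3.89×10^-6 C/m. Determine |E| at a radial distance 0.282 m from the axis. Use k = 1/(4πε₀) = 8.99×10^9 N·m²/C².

Choose a coaxial cylinder of radius r = 0.282 m (arbitrary length L) as the Gaussian surface (r > 0.0979 m).
The full line charge is enclosed: λ_enc = -3.89×10^-6 C/m.
Applying ∮E·dA = Q_enc/ε₀ with the end caps contributing no flux:
E = 2k|λ_enc|/r = 2(8.99×10^9)(3.89×10^-6)/(0.282) = 2.48×10^5 N/C.

|E| = 2.48×10^5 V/m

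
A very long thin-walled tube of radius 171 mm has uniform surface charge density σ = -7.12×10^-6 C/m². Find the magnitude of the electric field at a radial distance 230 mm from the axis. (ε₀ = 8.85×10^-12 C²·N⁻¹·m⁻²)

By cylindrical symmetry E is radial; use a coaxial Gaussian cylinder of radius 230 mm and length L (r > 171 mm).
The whole shell is enclosed: λ_enc = σ·2πR = (-7.12×10^-6)·2π·(0.171) = -7.65e-6 C/m.
Since E is radial and uniform over the curved surface, Φ = E·2πrL = Q_enc/ε₀ = λ_enc L/ε₀.
E = |λ_enc|/(2πε₀r) = (7.65×10^-6)/(2π·8.85×10^-12·0.23) = 5.98×10^5 N/C.

5.98×10^5 V/m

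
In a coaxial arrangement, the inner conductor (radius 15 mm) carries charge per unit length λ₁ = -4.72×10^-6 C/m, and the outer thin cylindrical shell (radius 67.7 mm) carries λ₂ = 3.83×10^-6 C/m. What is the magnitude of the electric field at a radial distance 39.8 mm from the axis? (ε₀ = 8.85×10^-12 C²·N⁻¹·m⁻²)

|E| ≈ 2.13×10^6 N/C

By cylindrical symmetry E is radial; use a coaxial Gaussian cylinder of radius 39.8 mm and length L (between the conductors, 15 mm < r < 67.7 mm).
The shell at 67.7 mm lies outside the Gaussian surface, so λ_enc = λ₁ = -4.72×10^-6 C/m.
By Gauss's law (flux through the curved wall only), E·2πrL = λ_enc L/ε₀.
E = |λ_enc|/(2πε₀r) = (4.72×10^-6)/(2π·8.85×10^-12·0.0398) = 2.13e6 N/C.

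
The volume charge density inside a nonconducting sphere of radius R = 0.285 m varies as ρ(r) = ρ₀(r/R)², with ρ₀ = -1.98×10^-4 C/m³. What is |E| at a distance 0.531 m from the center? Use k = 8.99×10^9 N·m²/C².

By spherical symmetry E is radial; choose a Gaussian sphere of radius r = 0.531 m (r > R, all charge enclosed).
Q_enc = 4π ∫₀^R ρ₀(r'/R)^2 r'² dr' = 4πρ₀R³/5 = -1.152e-5 C.
Since E is radial and uniform over the Gaussian sphere, Φ = E·4πr² = Q_enc/ε₀.
E = k|Q_enc|/r² = (8.99×10^9)(1.152e-5)/(0.531)² = 3.67e5 N/C.

3.67×10^5 N/C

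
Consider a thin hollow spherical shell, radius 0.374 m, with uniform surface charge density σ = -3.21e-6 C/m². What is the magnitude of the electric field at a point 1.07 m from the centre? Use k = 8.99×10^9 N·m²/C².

Symmetry ⇒ E = E(r) r̂. Gaussian sphere of radius r = 1.07 m (r > 0.374 m).
The entire shell is enclosed: Q_enc = σ·4πR² = (-3.21×10^-6)·4π·(0.374)² = -5.642e-6 C.
By Gauss's law, ∮E·dA = E·4πr² = Q_enc/ε₀.
E = k|Q_enc|/r² = (8.99×10^9)(5.642×10^-6)/(1.07)² = 4.43×10^4 N/C.

4.43×10^4 V/m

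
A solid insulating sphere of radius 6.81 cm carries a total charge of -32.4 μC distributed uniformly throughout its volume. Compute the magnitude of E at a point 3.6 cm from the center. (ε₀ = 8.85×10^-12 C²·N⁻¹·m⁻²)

Symmetry ⇒ E = E(r) r̂. Gaussian sphere of radius r = 3.6 cm (r < R).
For a uniform sphere the enclosed fraction is (r/R)³, so Q_enc = (-32.4 μC)(0.036/0.0681)³ = -4.786×10^-6 C.
By Gauss's law, ∮E·dA = E·4πr² = Q_enc/ε₀.
E = |Q_enc|/(4πε₀r²) = (4.786e-6)/(4π·8.85×10^-12·(0.036)²) = 3.32e7 N/C.

E = 3.32e7 N/C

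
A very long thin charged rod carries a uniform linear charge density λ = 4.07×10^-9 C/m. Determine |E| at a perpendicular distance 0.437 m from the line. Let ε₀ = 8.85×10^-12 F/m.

E ≈ 167 V/m

Coaxial Gaussian cylinder, radius r = 0.437 m, length L.
Q_enc = λL, so λ_enc = 4.07×10^-9 C/m.
Gauss's law: E·2πrL = λ_enc L/ε₀.
E = |λ_enc|/(2πε₀r) = (4.07×10^-9)/(2π·8.85×10^-12·0.437) = 167 N/C.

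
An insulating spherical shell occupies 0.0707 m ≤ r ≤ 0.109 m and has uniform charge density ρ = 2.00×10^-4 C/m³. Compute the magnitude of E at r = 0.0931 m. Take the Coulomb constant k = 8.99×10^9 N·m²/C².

Symmetry ⇒ E = E(r) r̂. Gaussian sphere of radius r = 0.0931 m (within the shell material, 0.0707 m < r < 0.109 m).
Enclosed charge is the volume from a to r: Q_enc = (4π/3)ρ(r³ − a³) = 3.80×10^-7 C.
Applying ∮E·dA = Q_enc/ε₀ with Φ = E(4πr²):
E = k|Q_enc|/r² = (8.99×10^9)(3.80×10^-7)/(0.0931)² = 3.94e5 N/C.

E = 3.94×10^5 N/C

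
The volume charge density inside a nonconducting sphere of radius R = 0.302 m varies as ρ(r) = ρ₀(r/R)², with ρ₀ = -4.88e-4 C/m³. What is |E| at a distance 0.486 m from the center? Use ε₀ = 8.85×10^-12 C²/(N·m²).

Take a concentric spherical Gaussian surface of radius r = 0.486 m (r > R, all charge enclosed).
Q_enc = 4π ∫₀^R ρ₀(r'/R)^2 r'² dr' = 4πρ₀R³/5 = -3.378×10^-5 C.
Since E is radial and uniform over the Gaussian sphere, Φ = E·4πr² = Q_enc/ε₀.
E = |Q_enc|/(4πε₀r²) = (3.378×10^-5)/(4π·8.85×10^-12·(0.486)²) = 1.29e6 N/C.

1.29×10^6 N/C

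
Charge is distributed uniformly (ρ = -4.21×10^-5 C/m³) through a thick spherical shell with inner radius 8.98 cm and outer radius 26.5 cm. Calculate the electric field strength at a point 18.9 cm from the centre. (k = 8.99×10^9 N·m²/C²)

By spherical symmetry E is radial; choose a Gaussian sphere of radius r = 18.9 cm (within the shell material, 8.98 cm < r < 26.5 cm).
Enclosed charge is the volume from a to r: Q_enc = (4π/3)ρ(r³ − a³) = -1.063×10^-6 C.
By Gauss's law, ∮E·dA = E·4πr² = Q_enc/ε₀.
E = k|Q_enc|/r² = (8.99×10^9)(1.063e-6)/(0.189)² = 2.67e5 N/C.

E ≈ 2.67e5 N/C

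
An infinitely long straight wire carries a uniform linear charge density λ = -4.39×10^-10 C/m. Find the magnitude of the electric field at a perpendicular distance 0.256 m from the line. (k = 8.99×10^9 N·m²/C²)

30.8 N/C

Take a coaxial cylindrical Gaussian surface of radius r = 0.256 m and length L.
Q_enc = λL, so λ_enc = -4.39×10^-10 C/m.
Applying ∮E·dA = Q_enc/ε₀ with the end caps contributing no flux:
E = 2k|λ_enc|/r = 2(8.99×10^9)(4.39e-10)/(0.256) = 30.8 N/C.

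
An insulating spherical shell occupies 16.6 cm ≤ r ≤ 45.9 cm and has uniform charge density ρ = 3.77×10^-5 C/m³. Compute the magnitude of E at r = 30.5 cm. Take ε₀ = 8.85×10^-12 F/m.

3.63e5 N/C

By spherical symmetry E is radial; choose a Gaussian sphere of radius r = 30.5 cm (within the shell material, 16.6 cm < r < 45.9 cm).
Enclosed charge is the volume from a to r: Q_enc = (4π/3)ρ(r³ − a³) = 3.758×10^-6 C.
Gauss's law: E·4πr² = Q_enc/ε₀.
E = |Q_enc|/(4πε₀r²) = (3.758e-6)/(4π·8.85×10^-12·(0.305)²) = 3.63e5 N/C.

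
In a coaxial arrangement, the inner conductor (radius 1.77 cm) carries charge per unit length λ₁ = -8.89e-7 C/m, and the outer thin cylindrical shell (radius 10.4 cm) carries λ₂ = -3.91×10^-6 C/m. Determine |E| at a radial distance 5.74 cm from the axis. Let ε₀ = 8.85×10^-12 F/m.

Choose a coaxial cylinder of radius r = 5.74 cm (arbitrary length L) as the Gaussian surface (between the conductors, 1.77 cm < r < 10.4 cm).
The shell at 10.4 cm lies outside the Gaussian surface, so λ_enc = λ₁ = -8.89×10^-7 C/m.
Gauss's law: E·2πrL = λ_enc L/ε₀.
E = |λ_enc|/(2πε₀r) = (8.89×10^-7)/(2π·8.85×10^-12·0.0574) = 2.79e5 N/C.

|E| = 2.79×10^5 V/m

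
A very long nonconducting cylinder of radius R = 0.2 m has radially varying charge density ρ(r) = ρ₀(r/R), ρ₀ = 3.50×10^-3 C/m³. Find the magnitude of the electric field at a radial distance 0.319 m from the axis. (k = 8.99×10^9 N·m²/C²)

Choose a coaxial cylinder of radius r = 0.319 m (arbitrary length L) as the Gaussian surface (r > R, full charge per length enclosed).
λ_enc = 2π ∫₀^R ρ₀(r'/R)^1 r' dr' = 2πρ₀R²/3 = 2.932×10^-4 C/m.
Gauss's law: E·2πrL = λ_enc L/ε₀.
E = 2k|λ_enc|/r = 2(8.99×10^9)(2.932×10^-4)/(0.319) = 1.65e7 N/C.

|E| ≈ 1.65×10^7 V/m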